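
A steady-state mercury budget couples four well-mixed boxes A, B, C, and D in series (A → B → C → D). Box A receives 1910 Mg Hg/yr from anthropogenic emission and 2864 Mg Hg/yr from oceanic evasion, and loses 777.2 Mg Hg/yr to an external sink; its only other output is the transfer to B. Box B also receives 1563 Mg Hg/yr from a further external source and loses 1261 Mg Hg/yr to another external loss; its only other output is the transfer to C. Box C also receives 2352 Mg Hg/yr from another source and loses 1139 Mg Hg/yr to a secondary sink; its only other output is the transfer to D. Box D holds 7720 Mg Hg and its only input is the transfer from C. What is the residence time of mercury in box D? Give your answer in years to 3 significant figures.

1.40 yr

Box A: F(A→B) = (1910 + 2864) − 777.2 = 3996.8 Mg Hg/yr.
Box B: F(B→C) = (3996.8 + 1563) − 1261 = 4298.8 Mg Hg/yr.
Box C: F(C→D) = (4298.8 + 2352) − 1139 = 5511.8 Mg Hg/yr.
Box D throughput = its input = 5511.8 Mg Hg/yr; τ = 7720 / 5511.8 = 1.401 yr.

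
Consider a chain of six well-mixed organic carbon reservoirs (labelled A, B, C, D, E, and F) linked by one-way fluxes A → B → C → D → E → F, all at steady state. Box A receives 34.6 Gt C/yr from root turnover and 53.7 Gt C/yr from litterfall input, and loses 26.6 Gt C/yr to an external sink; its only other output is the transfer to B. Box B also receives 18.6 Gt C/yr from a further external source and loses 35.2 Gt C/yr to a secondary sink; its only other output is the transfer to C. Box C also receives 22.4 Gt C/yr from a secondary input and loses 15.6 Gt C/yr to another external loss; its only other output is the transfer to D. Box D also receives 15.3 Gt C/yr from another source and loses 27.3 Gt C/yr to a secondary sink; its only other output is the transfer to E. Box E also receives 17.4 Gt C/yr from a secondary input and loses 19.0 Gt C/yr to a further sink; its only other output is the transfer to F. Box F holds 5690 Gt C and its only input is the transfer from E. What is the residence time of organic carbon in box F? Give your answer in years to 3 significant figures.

Box A: F(A→B) = (34.6 + 53.7) − 26.6 = 61.700 Gt C/yr.
Box B: F(B→C) = (61.700 + 18.6) − 35.2 = 45.100 Gt C/yr.
Box C: F(C→D) = (45.100 + 22.4) − 15.6 = 51.900 Gt C/yr.
Box D: F(D→E) = (51.900 + 15.3) − 27.3 = 39.900 Gt C/yr.
Box E: F(E→F) = (39.900 + 17.4) − 19.0 = 38.300 Gt C/yr.
Box F throughput = its input = 38.300 Gt C/yr; τ = 5690 / 38.300 = 148.6 yr.

149 yr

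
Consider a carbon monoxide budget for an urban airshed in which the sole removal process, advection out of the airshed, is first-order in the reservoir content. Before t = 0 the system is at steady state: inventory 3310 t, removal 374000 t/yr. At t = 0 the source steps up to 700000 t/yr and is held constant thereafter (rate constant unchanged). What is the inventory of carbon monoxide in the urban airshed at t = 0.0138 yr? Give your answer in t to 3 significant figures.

The sink rate constant is k = F₀/M₀ = 374000/3310 = 113.0 yr⁻¹.
Solving dM/dt = F₁ − kM with M(0) = M₀ gives M(t) = F₁/k + (M₀ − F₁/k)·e^(−kt).
F₁/k = 700000/113.0 = 6195.2 t; kt = 113.0 × 0.0138 = 1.559, e^(−kt) = 0.2103.
M(0.0138) = 6195.2 + (3310 − 6195.2) × 0.2103 = 6195.2 − 606.7 = 5588.5 t.

5590 t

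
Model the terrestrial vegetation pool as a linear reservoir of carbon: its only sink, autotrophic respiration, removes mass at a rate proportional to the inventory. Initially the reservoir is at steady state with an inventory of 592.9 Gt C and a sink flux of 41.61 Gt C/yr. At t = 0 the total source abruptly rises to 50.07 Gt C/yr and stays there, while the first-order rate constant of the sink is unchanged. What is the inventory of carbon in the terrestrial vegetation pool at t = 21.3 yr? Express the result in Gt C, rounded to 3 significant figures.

686 Gt C

τ = M₀/F₀ = 592.9/41.61 = 14.25 yr; rate constant k = 1/τ.
New steady state M_∞ = F₁/k = F₁·τ = 50.07 × 14.25 = 713.45 Gt C.
M(t) = M_∞ + (M₀ − M_∞)·e^(−t/τ); t/τ = 21.3/14.25 = 1.495, so e^(−t/τ) = 0.2243.
M(t) = 713.45 − 120.5 × 0.2243 = 686.41 Gt C.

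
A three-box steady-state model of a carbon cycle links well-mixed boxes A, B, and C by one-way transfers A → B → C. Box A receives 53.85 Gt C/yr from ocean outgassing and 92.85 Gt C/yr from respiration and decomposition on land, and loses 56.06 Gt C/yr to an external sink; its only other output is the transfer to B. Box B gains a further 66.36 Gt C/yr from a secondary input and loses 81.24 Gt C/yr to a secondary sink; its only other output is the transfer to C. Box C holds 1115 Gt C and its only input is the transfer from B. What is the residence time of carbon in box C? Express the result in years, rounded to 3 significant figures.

14.7 yr

Box A: F(A→B) = (53.85 + 92.85) − 56.06 = 90.640 Gt C/yr.
Box B: F(B→C) = (90.640 + 66.36) − 81.24 = 75.760 Gt C/yr.
Box C throughput = its input = 75.760 Gt C/yr; τ = 1115 / 75.760 = 14.72 yr.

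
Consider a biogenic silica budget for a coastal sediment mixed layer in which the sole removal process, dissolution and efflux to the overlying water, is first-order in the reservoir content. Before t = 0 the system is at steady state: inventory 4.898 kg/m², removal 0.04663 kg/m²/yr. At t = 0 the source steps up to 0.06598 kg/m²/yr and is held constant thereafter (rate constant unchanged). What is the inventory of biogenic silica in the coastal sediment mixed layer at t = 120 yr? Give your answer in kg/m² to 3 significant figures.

The sink rate constant is k = F₀/M₀ = 0.04663/4.898 = 0.009520 yr⁻¹.
Solving dM/dt = F₁ − kM with M(0) = M₀ gives M(t) = F₁/k + (M₀ − F₁/k)·e^(−kt).
F₁/k = 0.06598/0.009520 = 6.9305 kg/m²; kt = 0.009520 × 120 = 1.142, e^(−kt) = 0.3190.
M(120) = 6.9305 + (4.898 − 6.9305) × 0.3190 = 6.9305 − 0.6485 = 6.2821 kg/m².

6.28 kg/m²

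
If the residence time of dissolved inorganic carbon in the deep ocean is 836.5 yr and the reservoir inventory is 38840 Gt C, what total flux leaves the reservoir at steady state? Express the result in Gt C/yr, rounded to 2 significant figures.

F = M / τ = 38840 / 836.5 = 46.43 Gt C/yr.

46 Gt C/yr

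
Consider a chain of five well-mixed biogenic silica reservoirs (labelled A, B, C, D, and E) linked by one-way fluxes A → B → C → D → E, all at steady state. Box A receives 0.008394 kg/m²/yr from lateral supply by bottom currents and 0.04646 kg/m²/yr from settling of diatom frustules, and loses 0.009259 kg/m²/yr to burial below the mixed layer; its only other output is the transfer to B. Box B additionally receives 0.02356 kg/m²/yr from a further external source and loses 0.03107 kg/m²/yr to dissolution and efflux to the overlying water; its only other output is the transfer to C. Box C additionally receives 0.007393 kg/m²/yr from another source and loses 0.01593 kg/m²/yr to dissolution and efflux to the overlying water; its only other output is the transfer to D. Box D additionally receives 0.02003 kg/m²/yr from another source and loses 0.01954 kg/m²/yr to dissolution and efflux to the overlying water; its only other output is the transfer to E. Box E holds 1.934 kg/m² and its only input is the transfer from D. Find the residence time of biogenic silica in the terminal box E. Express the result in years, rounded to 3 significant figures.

Box A: F(A→B) = (0.008394 + 0.04646) − 0.009259 = 0.045595 kg/m²/yr.
Box B: F(B→C) = (0.045595 + 0.02356) − 0.03107 = 0.038085 kg/m²/yr.
Box C: F(C→D) = (0.038085 + 0.007393) − 0.01593 = 0.029548 kg/m²/yr.
Box D: F(D→E) = (0.029548 + 0.02003) − 0.01954 = 0.030038 kg/m²/yr.
Box E throughput = its input = 0.030038 kg/m²/yr; τ = 1.934 / 0.030038 = 64.39 yr.

64.4 yr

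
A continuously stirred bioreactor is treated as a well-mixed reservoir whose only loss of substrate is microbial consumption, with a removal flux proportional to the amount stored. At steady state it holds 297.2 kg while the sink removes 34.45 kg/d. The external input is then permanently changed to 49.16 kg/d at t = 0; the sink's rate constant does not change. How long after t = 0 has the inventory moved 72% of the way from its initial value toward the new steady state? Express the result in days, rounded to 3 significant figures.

τ = M₀/F₀ = 297.2/34.45 = 8.627 d.
The remaining gap fraction is e^(−t/τ); 72% covered ⇒ e^(−t/τ) = 0.280.
t = −τ ln(0.280) = 8.627 × 1.273 = 10.98 d.

11.0 d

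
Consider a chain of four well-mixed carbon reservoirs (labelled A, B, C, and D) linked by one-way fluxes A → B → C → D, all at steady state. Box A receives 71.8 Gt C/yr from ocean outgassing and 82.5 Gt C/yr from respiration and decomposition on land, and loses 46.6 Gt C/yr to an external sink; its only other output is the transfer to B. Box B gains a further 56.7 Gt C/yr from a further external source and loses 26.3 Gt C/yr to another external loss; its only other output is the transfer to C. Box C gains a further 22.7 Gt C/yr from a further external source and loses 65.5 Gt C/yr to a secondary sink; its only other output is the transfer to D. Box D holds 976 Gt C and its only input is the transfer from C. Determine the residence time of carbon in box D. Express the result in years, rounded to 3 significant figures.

Box A: F(A→B) = (71.8 + 82.5) − 46.6 = 107.70 Gt C/yr.
Box B: F(B→C) = (107.70 + 56.7) − 26.3 = 138.10 Gt C/yr.
Box C: F(C→D) = (138.10 + 22.7) − 65.5 = 95.300 Gt C/yr.
Box D throughput = its input = 95.300 Gt C/yr; τ = 976 / 95.300 = 10.24 yr.

10.2 yr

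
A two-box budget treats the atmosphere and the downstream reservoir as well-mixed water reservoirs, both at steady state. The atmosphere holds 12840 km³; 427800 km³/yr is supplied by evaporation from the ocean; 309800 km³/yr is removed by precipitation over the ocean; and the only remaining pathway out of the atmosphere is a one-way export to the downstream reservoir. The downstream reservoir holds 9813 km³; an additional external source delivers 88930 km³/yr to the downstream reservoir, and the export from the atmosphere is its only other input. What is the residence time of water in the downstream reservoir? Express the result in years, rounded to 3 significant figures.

0.0474 yr

Balance the atmosphere: ΣF_in = 427800 km³/yr.
Export to the downstream reservoir = ΣF_in − (309800) = 118000 km³/yr.
Total input to the downstream reservoir = 118000 + 88930 = 206930 km³/yr; at steady state this equals its total output.
τ = M / F = 9813 / 206930 = 0.04742 yr.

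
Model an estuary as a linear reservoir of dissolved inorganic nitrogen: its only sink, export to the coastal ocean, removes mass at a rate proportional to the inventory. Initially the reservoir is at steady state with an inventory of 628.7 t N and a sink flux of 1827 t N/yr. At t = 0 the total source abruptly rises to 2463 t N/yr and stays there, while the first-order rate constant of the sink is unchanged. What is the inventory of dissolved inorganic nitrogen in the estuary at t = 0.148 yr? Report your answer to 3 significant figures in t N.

705 t N

The sink rate constant is k = F₀/M₀ = 1827/628.7 = 2.906 yr⁻¹.
Solving dM/dt = F₁ − kM with M(0) = M₀ gives M(t) = F₁/k + (M₀ − F₁/k)·e^(−kt).
F₁/k = 2463/2.906 = 847.56 t N; kt = 2.906 × 0.148 = 0.4301, e^(−kt) = 0.6505.
M(0.148) = 847.56 + (628.7 − 847.56) × 0.6505 = 847.56 − 142.4 = 705.20 t N.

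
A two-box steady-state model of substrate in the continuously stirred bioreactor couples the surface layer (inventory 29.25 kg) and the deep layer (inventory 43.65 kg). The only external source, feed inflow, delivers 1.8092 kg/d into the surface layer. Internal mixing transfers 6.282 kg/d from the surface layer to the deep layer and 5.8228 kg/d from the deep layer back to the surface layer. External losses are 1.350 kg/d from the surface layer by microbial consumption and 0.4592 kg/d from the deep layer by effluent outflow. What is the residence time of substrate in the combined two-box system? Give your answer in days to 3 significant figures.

40.3 d

For the system as a whole, the A↔B exchange is internal and contributes nothing to the throughput; only the external sinks remove mass.
M_total = 29.25 + 43.65 = 72.900 kg.
ΣF_external_out = 1.350 + 0.4592 = 1.8092 kg/d.
τ = M_total / ΣF_ext = 72.900 / 1.8092 = 40.29 d.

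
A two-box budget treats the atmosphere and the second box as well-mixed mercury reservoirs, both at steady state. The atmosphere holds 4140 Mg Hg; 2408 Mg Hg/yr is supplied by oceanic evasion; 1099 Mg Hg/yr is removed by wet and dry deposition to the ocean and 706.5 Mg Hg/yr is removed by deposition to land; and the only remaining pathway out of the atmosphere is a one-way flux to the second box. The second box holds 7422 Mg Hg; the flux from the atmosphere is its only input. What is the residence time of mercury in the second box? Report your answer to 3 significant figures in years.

Balance the atmosphere: ΣF_in = 2408.0 Mg Hg/yr.
Flux to the second box = ΣF_in − (1099 + 706.5) = 602.50 Mg Hg/yr.
At steady state the output of the second box equals its input, 602.50 Mg Hg/yr.
τ = M / F = 7422 / 602.50 = 12.32 yr.

12.3 yr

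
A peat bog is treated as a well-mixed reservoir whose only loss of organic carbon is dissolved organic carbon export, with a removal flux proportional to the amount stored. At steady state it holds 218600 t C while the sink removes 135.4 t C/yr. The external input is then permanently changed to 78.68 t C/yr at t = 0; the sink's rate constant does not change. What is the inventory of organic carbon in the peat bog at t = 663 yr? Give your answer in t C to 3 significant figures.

188000 t C

τ = M₀/F₀ = 218600/135.4 = 1614 yr; rate constant k = 1/τ.
New steady state M_∞ = F₁/k = F₁·τ = 78.68 × 1614 = 127030 t C.
M(t) = M_∞ + (M₀ − M_∞)·e^(−t/τ); t/τ = 663/1614 = 0.4107, so e^(−t/τ) = 0.6632.
M(t) = 127030 + 91570 × 0.6632 = 187760 t C.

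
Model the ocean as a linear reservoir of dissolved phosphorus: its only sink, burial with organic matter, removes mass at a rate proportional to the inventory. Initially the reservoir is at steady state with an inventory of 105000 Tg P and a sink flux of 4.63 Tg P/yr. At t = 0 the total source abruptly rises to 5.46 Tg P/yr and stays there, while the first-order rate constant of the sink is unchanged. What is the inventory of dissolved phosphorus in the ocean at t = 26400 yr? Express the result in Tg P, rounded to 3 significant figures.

τ = M₀/F₀ = 105000/4.63 = 22680 yr; rate constant k = 1/τ.
New steady state M_∞ = F₁/k = F₁·τ = 5.46 × 22680 = 123820 Tg P.
M(t) = M_∞ + (M₀ − M_∞)·e^(−t/τ); t/τ = 26400/22680 = 1.164, so e^(−t/τ) = 0.3122.
M(t) = 123820 − 18820 × 0.3122 = 117950 Tg P.

118000 Tg P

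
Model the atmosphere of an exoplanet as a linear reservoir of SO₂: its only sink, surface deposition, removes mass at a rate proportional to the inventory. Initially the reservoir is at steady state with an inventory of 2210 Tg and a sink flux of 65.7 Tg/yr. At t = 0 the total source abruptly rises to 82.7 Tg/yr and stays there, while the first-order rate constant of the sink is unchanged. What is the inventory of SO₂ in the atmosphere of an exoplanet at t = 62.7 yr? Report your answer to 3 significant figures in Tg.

The sink rate constant is k = F₀/M₀ = 65.7/2210 = 0.02973 yr⁻¹.
Solving dM/dt = F₁ − kM with M(0) = M₀ gives M(t) = F₁/k + (M₀ − F₁/k)·e^(−kt).
F₁/k = 82.7/0.02973 = 2781.8 Tg; kt = 0.02973 × 62.7 = 1.864, e^(−kt) = 0.1551.
M(62.7) = 2781.8 + (2210 − 2781.8) × 0.1551 = 2781.8 − 88.67 = 2693.2 Tg.

2690 Tg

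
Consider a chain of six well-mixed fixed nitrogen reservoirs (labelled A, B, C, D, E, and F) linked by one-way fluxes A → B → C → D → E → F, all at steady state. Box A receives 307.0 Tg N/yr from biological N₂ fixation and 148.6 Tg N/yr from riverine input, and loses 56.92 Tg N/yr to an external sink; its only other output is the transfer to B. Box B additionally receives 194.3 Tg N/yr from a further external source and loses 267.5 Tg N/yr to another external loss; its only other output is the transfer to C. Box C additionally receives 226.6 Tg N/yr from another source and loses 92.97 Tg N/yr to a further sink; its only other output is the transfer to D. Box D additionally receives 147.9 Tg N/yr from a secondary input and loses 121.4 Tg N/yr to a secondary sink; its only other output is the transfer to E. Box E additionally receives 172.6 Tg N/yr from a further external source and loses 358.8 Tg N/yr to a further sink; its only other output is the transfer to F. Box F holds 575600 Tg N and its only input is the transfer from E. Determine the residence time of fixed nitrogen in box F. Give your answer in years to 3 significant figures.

1920 yr

Box A: F(A→B) = (307.0 + 148.6) − 56.92 = 398.68 Tg N/yr.
Box B: F(B→C) = (398.68 + 194.3) − 267.5 = 325.48 Tg N/yr.
Box C: F(C→D) = (325.48 + 226.6) − 92.97 = 459.11 Tg N/yr.
Box D: F(D→E) = (459.11 + 147.9) − 121.4 = 485.61 Tg N/yr.
Box E: F(E→F) = (485.61 + 172.6) − 358.8 = 299.41 Tg N/yr.
Box F throughput = its input = 299.41 Tg N/yr; τ = 575600 / 299.41 = 1922 yr.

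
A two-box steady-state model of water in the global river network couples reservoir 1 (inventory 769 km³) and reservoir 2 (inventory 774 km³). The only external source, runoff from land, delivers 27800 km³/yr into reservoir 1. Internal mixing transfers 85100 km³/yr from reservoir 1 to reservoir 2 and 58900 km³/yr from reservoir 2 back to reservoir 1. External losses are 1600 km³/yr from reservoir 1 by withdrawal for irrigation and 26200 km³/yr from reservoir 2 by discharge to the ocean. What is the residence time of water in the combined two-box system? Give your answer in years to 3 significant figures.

0.0555 yr

Residence time in the combined system uses the total inventory and the total *external* removal — internal exchanges between the two boxes cancel.
M_total = 769 + 774 = 1543.0 km³.
ΣF_external_out = 1600 + 26200 = 27800 km³/yr.
τ = M_total / ΣF_ext = 1543.0 / 27800 = 0.05550 yr.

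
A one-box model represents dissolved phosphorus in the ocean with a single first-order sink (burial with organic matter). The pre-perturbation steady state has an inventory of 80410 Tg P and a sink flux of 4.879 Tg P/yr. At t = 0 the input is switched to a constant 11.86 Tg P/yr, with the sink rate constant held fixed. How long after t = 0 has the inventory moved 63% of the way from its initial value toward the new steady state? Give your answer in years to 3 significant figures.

τ = M₀/F₀ = 80410/4.879 = 16480 yr.
The remaining gap fraction is e^(−t/τ); 63% covered ⇒ e^(−t/τ) = 0.370.
t = −τ ln(0.370) = 16480 × 0.9943 = 16390 yr.

16400 yr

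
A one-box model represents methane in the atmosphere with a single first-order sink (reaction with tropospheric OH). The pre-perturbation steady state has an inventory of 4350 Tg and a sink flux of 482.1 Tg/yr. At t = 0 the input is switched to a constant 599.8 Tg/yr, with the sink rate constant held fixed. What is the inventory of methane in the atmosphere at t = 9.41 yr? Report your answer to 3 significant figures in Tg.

τ = M₀/F₀ = 4350/482.1 = 9.023 yr; rate constant k = 1/τ.
New steady state M_∞ = F₁/k = F₁·τ = 599.8 × 9.023 = 5412.0 Tg.
M(t) = M_∞ + (M₀ − M_∞)·e^(−t/τ); t/τ = 9.41/9.023 = 1.043, so e^(−t/τ) = 0.3524.
M(t) = 5412.0 − 1062 × 0.3524 = 5037.7 Tg.

5040 Tg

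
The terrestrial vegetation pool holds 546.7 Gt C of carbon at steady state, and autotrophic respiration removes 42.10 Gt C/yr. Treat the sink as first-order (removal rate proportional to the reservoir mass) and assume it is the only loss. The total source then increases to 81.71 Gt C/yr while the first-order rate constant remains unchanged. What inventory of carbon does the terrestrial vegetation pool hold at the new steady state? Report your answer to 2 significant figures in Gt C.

Rate constant k = F/M = 42.10 / 546.7 = 0.07701 yr⁻¹.
At the new steady state, source = k·M_new ⇒ M_new = 81.71 / 0.07701 = 1061 Gt C.
(Equivalently M_new = M × F_new/F_old = 546.7 × 81.71/42.10.)

1100 Gt C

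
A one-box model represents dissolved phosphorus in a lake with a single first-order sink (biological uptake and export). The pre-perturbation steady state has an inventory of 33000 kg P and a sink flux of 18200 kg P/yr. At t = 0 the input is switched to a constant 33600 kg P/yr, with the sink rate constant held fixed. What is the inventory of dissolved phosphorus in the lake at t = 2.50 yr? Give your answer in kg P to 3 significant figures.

The sink rate constant is k = F₀/M₀ = 18200/33000 = 0.5515 yr⁻¹.
Solving dM/dt = F₁ − kM with M(0) = M₀ gives M(t) = F₁/k + (M₀ − F₁/k)·e^(−kt).
F₁/k = 33600/0.5515 = 60923 kg P; kt = 0.5515 × 2.50 = 1.379, e^(−kt) = 0.2519.
M(2.50) = 60923 + (33000 − 60923) × 0.2519 = 60923 − 7033 = 53890 kg P.

53900 kg P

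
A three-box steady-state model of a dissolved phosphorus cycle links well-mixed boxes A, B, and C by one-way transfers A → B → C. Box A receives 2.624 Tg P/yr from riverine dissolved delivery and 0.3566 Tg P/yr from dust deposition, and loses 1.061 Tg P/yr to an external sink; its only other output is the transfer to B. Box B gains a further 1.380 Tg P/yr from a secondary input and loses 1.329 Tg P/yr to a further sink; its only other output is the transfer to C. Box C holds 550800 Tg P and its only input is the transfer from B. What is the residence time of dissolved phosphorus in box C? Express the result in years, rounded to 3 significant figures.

280000 yr

Box A: F(A→B) = (2.624 + 0.3566) − 1.061 = 1.9196 Tg P/yr.
Box B: F(B→C) = (1.9196 + 1.380) − 1.329 = 1.9706 Tg P/yr.
Box C throughput = its input = 1.9706 Tg P/yr; τ = 550800 / 1.9706 = 279500 yr.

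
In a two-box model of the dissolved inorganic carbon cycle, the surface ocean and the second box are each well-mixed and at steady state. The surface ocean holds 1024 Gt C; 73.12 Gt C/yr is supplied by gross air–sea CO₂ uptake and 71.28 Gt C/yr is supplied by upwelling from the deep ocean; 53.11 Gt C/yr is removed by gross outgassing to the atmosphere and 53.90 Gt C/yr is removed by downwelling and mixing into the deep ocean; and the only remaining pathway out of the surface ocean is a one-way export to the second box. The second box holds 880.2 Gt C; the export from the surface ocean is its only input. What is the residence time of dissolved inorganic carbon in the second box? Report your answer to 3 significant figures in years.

23.5 yr

Balance the surface ocean: ΣF_in = 73.12 + 71.28 = 144.40 Gt C/yr.
Export to the second box = ΣF_in − (53.11 + 53.90) = 37.390 Gt C/yr.
At steady state the output of the second box equals its input, 37.390 Gt C/yr.
τ = M / F = 880.2 / 37.390 = 23.54 yr.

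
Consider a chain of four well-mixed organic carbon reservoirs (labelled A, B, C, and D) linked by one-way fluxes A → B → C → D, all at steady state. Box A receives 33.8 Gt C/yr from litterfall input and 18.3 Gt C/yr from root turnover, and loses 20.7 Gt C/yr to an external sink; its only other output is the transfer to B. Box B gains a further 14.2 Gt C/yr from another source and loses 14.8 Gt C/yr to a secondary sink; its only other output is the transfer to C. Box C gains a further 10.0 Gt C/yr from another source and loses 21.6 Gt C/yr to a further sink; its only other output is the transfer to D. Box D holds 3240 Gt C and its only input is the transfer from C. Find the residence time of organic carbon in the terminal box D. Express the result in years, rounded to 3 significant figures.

Box A: F(A→B) = (33.8 + 18.3) − 20.7 = 31.400 Gt C/yr.
Box B: F(B→C) = (31.400 + 14.2) − 14.8 = 30.800 Gt C/yr.
Box C: F(C→D) = (30.800 + 10.0) − 21.6 = 19.200 Gt C/yr.
Box D throughput = its input = 19.200 Gt C/yr; τ = 3240 / 19.200 = 168.8 yr.

169 yr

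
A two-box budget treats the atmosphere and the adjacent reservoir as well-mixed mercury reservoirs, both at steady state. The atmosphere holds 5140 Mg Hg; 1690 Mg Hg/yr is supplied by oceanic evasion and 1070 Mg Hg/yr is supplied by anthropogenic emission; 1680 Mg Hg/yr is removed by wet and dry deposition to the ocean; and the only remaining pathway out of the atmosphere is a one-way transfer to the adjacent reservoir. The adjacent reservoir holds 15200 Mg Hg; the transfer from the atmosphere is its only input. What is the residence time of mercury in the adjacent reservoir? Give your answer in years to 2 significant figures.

Balance the atmosphere: ΣF_in = 1690 + 1070 = 2760.0 Mg Hg/yr.
Transfer to the adjacent reservoir = ΣF_in − (1680) = 1080.0 Mg Hg/yr.
At steady state the output of the adjacent reservoir equals its input, 1080.0 Mg Hg/yr.
τ = M / F = 15200 / 1080.0 = 14.07 yr.

14 yr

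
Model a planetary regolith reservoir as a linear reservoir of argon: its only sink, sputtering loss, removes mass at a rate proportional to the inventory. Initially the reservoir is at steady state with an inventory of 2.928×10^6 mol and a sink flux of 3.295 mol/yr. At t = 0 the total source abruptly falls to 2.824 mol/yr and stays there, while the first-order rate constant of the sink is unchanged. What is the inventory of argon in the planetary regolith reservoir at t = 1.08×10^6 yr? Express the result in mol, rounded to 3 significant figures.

2.63×10^6 mol

The sink rate constant is k = F₀/M₀ = 3.295/2.928×10^6 = 1.125×10^-6 yr⁻¹.
Solving dM/dt = F₁ − kM with M(0) = M₀ gives M(t) = F₁/k + (M₀ − F₁/k)·e^(−kt).
F₁/k = 2.824/1.125×10^-6 = 2.5095×10^6 mol; kt = 1.125×10^-6 × 1.08×10^6 = 1.215, e^(−kt) = 0.2966.
M(1.08×10^6) = 2.5095×10^6 + (2.928×10^6 − 2.5095×10^6) × 0.2966 = 2.5095×10^6 + 124100 = 2.6336×10^6 mol.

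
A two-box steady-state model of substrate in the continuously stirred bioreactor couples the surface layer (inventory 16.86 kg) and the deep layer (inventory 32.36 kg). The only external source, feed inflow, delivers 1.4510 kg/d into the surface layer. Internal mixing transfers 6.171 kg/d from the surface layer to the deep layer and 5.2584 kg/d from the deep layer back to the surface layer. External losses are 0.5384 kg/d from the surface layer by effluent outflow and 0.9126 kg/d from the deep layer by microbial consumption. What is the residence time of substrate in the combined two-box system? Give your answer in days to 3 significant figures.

For the system as a whole, the A↔B exchange is internal and contributes nothing to the throughput; only the external sinks remove mass.
M_total = 16.86 + 32.36 = 49.220 kg.
ΣF_external_out = 0.5384 + 0.9126 = 1.4510 kg/d.
τ = M_total / ΣF_ext = 49.220 / 1.4510 = 33.92 d.

33.9 d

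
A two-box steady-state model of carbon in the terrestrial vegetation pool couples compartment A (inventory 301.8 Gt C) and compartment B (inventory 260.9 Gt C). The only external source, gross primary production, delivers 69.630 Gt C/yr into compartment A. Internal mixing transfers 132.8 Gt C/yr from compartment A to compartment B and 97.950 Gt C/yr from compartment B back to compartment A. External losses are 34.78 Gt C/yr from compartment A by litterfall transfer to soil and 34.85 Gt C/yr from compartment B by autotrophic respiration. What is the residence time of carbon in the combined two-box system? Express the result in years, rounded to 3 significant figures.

8.08 yr

For the system as a whole, the A↔B exchange is internal and contributes nothing to the throughput; only the external sinks remove mass.
M_total = 301.8 + 260.9 = 562.70 Gt C.
ΣF_external_out = 34.78 + 34.85 = 69.630 Gt C/yr.
τ = M_total / ΣF_ext = 562.70 / 69.630 = 8.081 yr.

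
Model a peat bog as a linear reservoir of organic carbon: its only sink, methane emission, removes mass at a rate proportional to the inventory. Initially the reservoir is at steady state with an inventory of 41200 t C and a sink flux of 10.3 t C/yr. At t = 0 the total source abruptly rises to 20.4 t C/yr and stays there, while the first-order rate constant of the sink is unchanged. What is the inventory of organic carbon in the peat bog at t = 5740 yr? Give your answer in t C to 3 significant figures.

Residence time τ = M₀/F₀ = 4000 yr. The eventual steady state is M_∞ = M₀·(F₁/F₀) = 41200 × 20.4/10.3 = 81600 t C.
The anomaly ΔM(t) = M(t) − M_∞ decays as ΔM₀·e^(−t/τ) with ΔM₀ = 41200 − 81600 = −40400 t C.
At t = 5740 yr, e^(−t/τ) = e^(−1.435) = 0.2381, so ΔM = −9620 t C and M = 81600 − 9620 = 71980 t C.

72000 t C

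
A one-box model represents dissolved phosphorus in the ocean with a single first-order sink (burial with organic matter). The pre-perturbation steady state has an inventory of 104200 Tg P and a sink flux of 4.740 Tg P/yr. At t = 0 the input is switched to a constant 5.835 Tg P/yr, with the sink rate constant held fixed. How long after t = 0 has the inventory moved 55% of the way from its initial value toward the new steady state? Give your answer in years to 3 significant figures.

τ = M₀/F₀ = 104200/4.740 = 21980 yr.
The remaining gap fraction is e^(−t/τ); 55% covered ⇒ e^(−t/τ) = 0.450.
t = −τ ln(0.450) = 21980 × 0.7985 = 17550 yr.

17600 yr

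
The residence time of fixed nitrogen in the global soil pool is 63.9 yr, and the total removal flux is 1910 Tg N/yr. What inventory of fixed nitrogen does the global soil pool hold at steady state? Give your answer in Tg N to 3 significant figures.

122000 Tg N

τ = M/F ⇒ M = τ × F = 63.9 × 1910 = 122000 Tg N.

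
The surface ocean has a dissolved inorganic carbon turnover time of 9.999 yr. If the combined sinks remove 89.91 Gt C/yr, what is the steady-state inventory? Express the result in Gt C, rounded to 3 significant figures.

τ = M/F ⇒ M = τ × F = 9.999 × 89.91 = 899.0 Gt C.

899 Gt C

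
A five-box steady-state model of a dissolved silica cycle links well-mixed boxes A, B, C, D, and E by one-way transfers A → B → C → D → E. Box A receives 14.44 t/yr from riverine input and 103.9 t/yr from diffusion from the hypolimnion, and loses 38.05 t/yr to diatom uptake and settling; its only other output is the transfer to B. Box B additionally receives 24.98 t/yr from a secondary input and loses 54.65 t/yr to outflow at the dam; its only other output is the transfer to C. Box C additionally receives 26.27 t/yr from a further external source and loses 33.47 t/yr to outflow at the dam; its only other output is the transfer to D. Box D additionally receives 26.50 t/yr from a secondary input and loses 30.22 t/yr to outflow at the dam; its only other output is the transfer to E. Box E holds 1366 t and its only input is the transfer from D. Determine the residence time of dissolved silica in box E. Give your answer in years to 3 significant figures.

Box A: F(A→B) = (14.44 + 103.9) − 38.05 = 80.290 t/yr.
Box B: F(B→C) = (80.290 + 24.98) − 54.65 = 50.620 t/yr.
Box C: F(C→D) = (50.620 + 26.27) − 33.47 = 43.420 t/yr.
Box D: F(D→E) = (43.420 + 26.50) − 30.22 = 39.700 t/yr.
Box E throughput = its input = 39.700 t/yr; τ = 1366 / 39.700 = 34.41 yr.

34.4 yr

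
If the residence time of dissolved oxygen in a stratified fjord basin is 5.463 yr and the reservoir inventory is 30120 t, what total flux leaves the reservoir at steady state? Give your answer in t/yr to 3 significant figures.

5510 t/yr

F = M / τ = 30120 / 5.463 = 5513 t/yr.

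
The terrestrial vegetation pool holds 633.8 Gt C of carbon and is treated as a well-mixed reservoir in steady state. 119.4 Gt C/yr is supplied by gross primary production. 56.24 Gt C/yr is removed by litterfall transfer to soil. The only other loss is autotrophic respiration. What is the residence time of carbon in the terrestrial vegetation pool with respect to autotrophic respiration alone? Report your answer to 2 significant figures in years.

At steady state ΣF_in = ΣF_out.
ΣF_in = 119.40 Gt C/yr.
Autotrophic respiration flux = ΣF_in − (56.24) = 119.40 − 56.24 = 63.16 Gt C/yr.
τ = M / F = 633.8 / 63.16 = 10.03 yr.

10 yr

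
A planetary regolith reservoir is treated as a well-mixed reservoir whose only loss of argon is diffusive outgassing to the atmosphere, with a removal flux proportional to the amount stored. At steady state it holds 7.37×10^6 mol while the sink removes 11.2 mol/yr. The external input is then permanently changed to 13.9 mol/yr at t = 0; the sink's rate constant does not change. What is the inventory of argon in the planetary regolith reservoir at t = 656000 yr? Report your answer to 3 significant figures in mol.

Residence time τ = M₀/F₀ = 658000 yr. The eventual steady state is M_∞ = M₀·(F₁/F₀) = 7.37×10^6 × 13.9/11.2 = 9.1467×10^6 mol.
The anomaly ΔM(t) = M(t) − M_∞ decays as ΔM₀·e^(−t/τ) with ΔM₀ = 7.37×10^6 − 9.1467×10^6 = −1.777×10^6 mol.
At t = 656000 yr, e^(−t/τ) = e^(−0.9969) = 0.3690, so ΔM = −655600 mol and M = 9.1467×10^6 − 655600 = 8.4911×10^6 mol.

8.49×10^6 mol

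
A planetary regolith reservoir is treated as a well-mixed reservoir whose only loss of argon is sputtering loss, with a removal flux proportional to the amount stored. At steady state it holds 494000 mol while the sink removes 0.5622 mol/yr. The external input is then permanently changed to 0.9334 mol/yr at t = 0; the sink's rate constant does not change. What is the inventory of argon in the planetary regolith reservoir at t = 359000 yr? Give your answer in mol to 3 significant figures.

603000 mol

The sink rate constant is k = F₀/M₀ = 0.5622/494000 = 1.138×10^-6 yr⁻¹.
Solving dM/dt = F₁ − kM with M(0) = M₀ gives M(t) = F₁/k + (M₀ − F₁/k)·e^(−kt).
F₁/k = 0.9334/1.138×10^-6 = 820170 mol; kt = 1.138×10^-6 × 359000 = 0.4086, e^(−kt) = 0.6646.
M(359000) = 820170 + (494000 − 820170) × 0.6646 = 820170 − 216800 = 603400 mol.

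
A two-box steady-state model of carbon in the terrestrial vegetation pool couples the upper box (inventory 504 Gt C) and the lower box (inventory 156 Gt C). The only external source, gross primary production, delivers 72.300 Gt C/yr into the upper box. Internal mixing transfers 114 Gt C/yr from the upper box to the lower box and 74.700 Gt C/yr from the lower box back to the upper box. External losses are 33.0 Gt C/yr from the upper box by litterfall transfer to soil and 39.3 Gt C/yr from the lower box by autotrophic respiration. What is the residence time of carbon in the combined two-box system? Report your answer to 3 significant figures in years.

9.13 yr

Treat the two boxes together as one reservoir: the mixing fluxes between them are internal recycling, so τ = ΣM / Σ(external losses).
M_total = 504 + 156 = 660.00 Gt C.
ΣF_external_out = 33.0 + 39.3 = 72.300 Gt C/yr.
τ = M_total / ΣF_ext = 660.00 / 72.300 = 9.129 yr.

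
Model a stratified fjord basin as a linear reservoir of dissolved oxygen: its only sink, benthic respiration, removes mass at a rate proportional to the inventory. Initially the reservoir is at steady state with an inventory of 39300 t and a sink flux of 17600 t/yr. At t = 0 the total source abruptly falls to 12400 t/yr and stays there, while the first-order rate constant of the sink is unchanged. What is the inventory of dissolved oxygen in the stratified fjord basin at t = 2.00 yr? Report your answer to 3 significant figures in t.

τ = M₀/F₀ = 39300/17600 = 2.233 yr; rate constant k = 1/τ.
New steady state M_∞ = F₁/k = F₁·τ = 12400 × 2.233 = 27689 t.
M(t) = M_∞ + (M₀ − M_∞)·e^(−t/τ); t/τ = 2.00/2.233 = 0.8957, so e^(−t/τ) = 0.4083.
M(t) = 27689 + 11610 × 0.4083 = 32430 t.

32400 t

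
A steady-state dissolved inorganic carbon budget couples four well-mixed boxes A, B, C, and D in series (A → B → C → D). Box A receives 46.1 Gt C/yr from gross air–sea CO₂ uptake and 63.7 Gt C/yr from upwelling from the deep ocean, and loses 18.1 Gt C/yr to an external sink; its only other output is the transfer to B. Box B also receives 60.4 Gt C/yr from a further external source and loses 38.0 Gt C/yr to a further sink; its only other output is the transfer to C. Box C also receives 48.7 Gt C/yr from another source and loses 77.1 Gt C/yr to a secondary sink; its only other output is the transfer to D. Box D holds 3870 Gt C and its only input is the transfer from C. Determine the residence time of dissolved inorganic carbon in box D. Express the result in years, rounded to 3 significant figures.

45.2 yr

Box A: F(A→B) = (46.1 + 63.7) − 18.1 = 91.700 Gt C/yr.
Box B: F(B→C) = (91.700 + 60.4) − 38.0 = 114.10 Gt C/yr.
Box C: F(C→D) = (114.10 + 48.7) − 77.1 = 85.700 Gt C/yr.
Box D throughput = its input = 85.700 Gt C/yr; τ = 3870 / 85.700 = 45.16 yr.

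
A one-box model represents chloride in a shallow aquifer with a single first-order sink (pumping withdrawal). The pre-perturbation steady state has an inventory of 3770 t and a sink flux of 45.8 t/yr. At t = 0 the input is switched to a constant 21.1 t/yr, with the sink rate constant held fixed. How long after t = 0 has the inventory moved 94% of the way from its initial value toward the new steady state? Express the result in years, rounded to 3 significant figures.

τ = M₀/F₀ = 3770/45.8 = 82.31 yr.
The remaining gap fraction is e^(−t/τ); 94% covered ⇒ e^(−t/τ) = 0.0600.
t = −τ ln(0.0600) = 82.31 × 2.813 = 231.6 yr.

232 yr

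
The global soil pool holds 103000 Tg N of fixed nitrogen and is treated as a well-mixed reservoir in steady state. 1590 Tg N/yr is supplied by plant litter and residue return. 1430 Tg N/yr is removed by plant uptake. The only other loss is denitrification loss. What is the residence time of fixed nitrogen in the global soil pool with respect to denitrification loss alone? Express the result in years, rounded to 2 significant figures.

At steady state ΣF_in = ΣF_out.
ΣF_in = 1590.0 Tg N/yr.
Denitrification loss flux = ΣF_in − (1430) = 1590.0 − 1430 = 160.0 Tg N/yr.
τ = M / F = 103000 / 160.0 = 643.8 yr.

640 yr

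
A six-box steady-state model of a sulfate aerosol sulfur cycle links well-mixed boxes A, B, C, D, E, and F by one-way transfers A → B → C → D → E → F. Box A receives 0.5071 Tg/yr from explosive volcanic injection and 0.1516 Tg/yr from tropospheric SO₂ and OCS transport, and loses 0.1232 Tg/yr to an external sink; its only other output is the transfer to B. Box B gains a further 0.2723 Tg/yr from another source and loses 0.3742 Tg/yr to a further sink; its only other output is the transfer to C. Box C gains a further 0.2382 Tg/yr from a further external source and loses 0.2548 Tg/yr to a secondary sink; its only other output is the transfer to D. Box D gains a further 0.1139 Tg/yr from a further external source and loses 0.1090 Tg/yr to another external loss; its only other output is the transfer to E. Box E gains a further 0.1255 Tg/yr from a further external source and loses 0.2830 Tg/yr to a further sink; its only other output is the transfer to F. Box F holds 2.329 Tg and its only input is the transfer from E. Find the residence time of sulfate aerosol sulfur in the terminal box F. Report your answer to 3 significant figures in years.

Box A: F(A→B) = (0.5071 + 0.1516) − 0.1232 = 0.53550 Tg/yr.
Box B: F(B→C) = (0.53550 + 0.2723) − 0.3742 = 0.43360 Tg/yr.
Box C: F(C→D) = (0.43360 + 0.2382) − 0.2548 = 0.41700 Tg/yr.
Box D: F(D→E) = (0.41700 + 0.1139) − 0.1090 = 0.42190 Tg/yr.
Box E: F(E→F) = (0.42190 + 0.1255) − 0.2830 = 0.26440 Tg/yr.
Box F throughput = its input = 0.26440 Tg/yr; τ = 2.329 / 0.26440 = 8.809 yr.

8.81 yr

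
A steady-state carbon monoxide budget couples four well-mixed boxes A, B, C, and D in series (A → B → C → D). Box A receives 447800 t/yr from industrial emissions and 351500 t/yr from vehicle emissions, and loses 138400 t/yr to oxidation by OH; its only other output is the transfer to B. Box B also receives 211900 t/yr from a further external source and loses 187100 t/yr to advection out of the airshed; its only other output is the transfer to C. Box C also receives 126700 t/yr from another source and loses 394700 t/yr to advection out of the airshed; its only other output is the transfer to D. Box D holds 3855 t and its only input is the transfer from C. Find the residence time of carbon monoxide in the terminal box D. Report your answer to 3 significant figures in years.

0.00923 yr

Box A: F(A→B) = (447800 + 351500) − 138400 = 660900 t/yr.
Box B: F(B→C) = (660900 + 211900) − 187100 = 685700 t/yr.
Box C: F(C→D) = (685700 + 126700) − 394700 = 417700 t/yr.
Box D throughput = its input = 417700 t/yr; τ = 3855 / 417700 = 0.009229 yr.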